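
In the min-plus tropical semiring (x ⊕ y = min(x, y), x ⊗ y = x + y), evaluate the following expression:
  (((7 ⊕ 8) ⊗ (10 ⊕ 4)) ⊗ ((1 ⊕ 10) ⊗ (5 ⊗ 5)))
(((7 ⊕ 8) ⊗ (10 ⊕ 4)) ⊗ ((1 ⊕ 10) ⊗ (5 ⊗ 5))) = 22

Expand innermost to outermost. Recall ⊕ takes the minimum of its arguments and ⊗ takes their sum. Working out the expression (((7 ⊕ 8) ⊗ (10 ⊕ 4)) ⊗ ((1 ⊕ 10) ⊗ (5 ⊗ 5))) gives 22.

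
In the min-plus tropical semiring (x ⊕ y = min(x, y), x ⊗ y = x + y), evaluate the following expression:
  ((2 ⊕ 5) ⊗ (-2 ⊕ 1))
((2 ⊕ 5) ⊗ (-2 ⊕ 1)) = 0

Expand innermost to outermost. Recall ⊕ takes the minimum of its arguments and ⊗ takes their sum. Working out the expression ((2 ⊕ 5) ⊗ (-2 ⊕ 1)) gives 0.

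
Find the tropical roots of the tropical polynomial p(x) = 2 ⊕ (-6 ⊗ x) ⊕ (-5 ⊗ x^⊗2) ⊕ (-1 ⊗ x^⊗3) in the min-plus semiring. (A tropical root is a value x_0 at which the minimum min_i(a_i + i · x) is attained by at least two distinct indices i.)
Roots: {-4, -1, 8}

Each tropical root is a break point of the lower envelope of the lines y = a_i + i · x (there are 4 lines, with slopes 0, 1, ..., 3). Only the lines that attain the minimum somewhere contribute to roots; other lines are dominated. Here the surviving (envelope) indices are i = 3, i = 2, i = 1, i = 0.
Intersections between consecutive envelope lines give the roots: for adjacent envelope indices i < j the intersection is x = (a_i − a_j) / (j − i). Reading off the sorted break points: {-4, -1, 8}.
Verification: at each break x_0, at least two indices attain the minimum of min_i(a_i + i · x_0).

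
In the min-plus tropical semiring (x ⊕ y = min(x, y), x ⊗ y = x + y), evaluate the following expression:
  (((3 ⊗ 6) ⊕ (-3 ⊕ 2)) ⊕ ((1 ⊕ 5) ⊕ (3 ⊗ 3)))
(((3 ⊗ 6) ⊕ (-3 ⊕ 2)) ⊕ ((1 ⊕ 5) ⊕ (3 ⊗ 3))) = -3

Expand innermost to outermost. Recall ⊕ takes the minimum of its arguments and ⊗ takes their sum. Working out the expression (((3 ⊗ 6) ⊕ (-3 ⊕ 2)) ⊕ ((1 ⊕ 5) ⊕ (3 ⊗ 3))) gives -3.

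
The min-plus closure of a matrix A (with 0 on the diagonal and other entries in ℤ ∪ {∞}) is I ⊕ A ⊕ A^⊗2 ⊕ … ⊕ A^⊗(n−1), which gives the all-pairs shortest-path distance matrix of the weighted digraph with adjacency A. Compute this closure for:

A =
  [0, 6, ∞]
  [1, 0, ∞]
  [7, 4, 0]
Closure =
  [0, 6, ∞]
  [1, 0, ∞]
  [5, 4, 0]

This is the Floyd-Warshall all-pairs shortest-path computation. For each intermediate vertex k = 0, 1, …, 2, update dist[i][j] ← min(dist[i][j], dist[i][k] + dist[k][j]). The final matrix gives, for each (i, j), the minimum total weight of any directed path from i to j (possibly empty when i = j).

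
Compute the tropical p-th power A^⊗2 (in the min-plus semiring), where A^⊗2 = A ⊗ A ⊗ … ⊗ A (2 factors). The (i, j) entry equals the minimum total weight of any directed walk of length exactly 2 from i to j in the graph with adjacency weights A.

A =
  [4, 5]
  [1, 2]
A^⊗2 =
  [6, 7]
  [3, 4]

Each entry (A^⊗2)_ij equals the minimum over all length-2 walks i = v_0 → v_1 → … → v_2 = j of Σ_t A[v_t][v_{t+1}]. For example, for (i, j) = (0, 1) we minimise over 2 possible intermediate vertex sequences; the minimum is 7, attained along the walk 0 → 1 → 1.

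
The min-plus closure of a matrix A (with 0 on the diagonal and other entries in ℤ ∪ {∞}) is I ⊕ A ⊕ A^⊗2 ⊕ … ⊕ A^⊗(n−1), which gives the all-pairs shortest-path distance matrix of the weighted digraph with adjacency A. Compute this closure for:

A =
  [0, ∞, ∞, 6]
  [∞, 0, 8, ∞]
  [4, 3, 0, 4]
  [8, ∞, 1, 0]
Closure =
  [0, 10, 7, 6]
  [12, 0, 8, 12]
  [4, 3, 0, 4]
  [5, 4, 1, 0]

This is the Floyd-Warshall all-pairs shortest-path computation. For each intermediate vertex k = 0, 1, …, 3, update dist[i][j] ← min(dist[i][j], dist[i][k] + dist[k][j]). The final matrix gives, for each (i, j), the minimum total weight of any directed path from i to j (possibly empty when i = j).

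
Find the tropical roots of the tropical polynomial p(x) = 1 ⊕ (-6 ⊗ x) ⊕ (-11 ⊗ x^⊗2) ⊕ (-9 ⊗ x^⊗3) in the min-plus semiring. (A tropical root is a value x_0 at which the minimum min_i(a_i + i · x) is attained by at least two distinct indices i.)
Roots: {-2, 5, 7}

Each tropical root is a break point of the lower envelope of the lines y = a_i + i · x (there are 4 lines, with slopes 0, 1, ..., 3). Only the lines that attain the minimum somewhere contribute to roots; other lines are dominated. Here the surviving (envelope) indices are i = 3, i = 2, i = 1, i = 0.
Intersections between consecutive envelope lines give the roots: for adjacent envelope indices i < j the intersection is x = (a_i − a_j) / (j − i). Reading off the sorted break points: {-2, 5, 7}.
Verification: at each break x_0, at least two indices attain the minimum of min_i(a_i + i · x_0).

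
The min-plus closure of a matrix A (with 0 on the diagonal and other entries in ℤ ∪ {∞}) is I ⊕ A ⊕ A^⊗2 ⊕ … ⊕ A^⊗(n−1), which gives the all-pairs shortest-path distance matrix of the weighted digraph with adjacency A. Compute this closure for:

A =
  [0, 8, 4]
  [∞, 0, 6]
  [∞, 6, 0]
Closure =
  [0, 8, 4]
  [∞, 0, 6]
  [∞, 6, 0]

This is the Floyd-Warshall all-pairs shortest-path computation. For each intermediate vertex k = 0, 1, …, 2, update dist[i][j] ← min(dist[i][j], dist[i][k] + dist[k][j]). The final matrix gives, for each (i, j), the minimum total weight of any directed path from i to j (possibly empty when i = j).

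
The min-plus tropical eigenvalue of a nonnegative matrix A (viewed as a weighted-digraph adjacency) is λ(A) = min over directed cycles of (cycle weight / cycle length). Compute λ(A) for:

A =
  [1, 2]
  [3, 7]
λ(A) = 1

Enumerate directed cycles and compute their means (weight / length). Sample:
  cycle 0 → 0: weight = 1, length = 1, mean = 1/1 ≈ 1.000
  cycle 1 → 1: weight = 7, length = 1, mean = 7/1 ≈ 7.000
  cycle 0 → 1 → 0: weight = 5, length = 2, mean = 5/2 ≈ 2.500
  cycle 1 → 0 → 1: weight = 5, length = 2, mean = 5/2 ≈ 2.500
Minimum mean = 1.000, attained e.g. along the cycle 0 → 0 with weight 1 and length 1. So λ(A) = 1/1 = 1.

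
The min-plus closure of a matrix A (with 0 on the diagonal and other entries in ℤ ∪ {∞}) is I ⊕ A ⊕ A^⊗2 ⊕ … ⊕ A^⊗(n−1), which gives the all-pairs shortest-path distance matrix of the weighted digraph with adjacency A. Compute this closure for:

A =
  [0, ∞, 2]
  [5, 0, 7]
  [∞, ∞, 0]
Closure =
  [0, ∞, 2]
  [5, 0, 7]
  [∞, ∞, 0]

This is the Floyd-Warshall all-pairs shortest-path computation. For each intermediate vertex k = 0, 1, …, 2, update dist[i][j] ← min(dist[i][j], dist[i][k] + dist[k][j]). The final matrix gives, for each (i, j), the minimum total weight of any directed path from i to j (possibly empty when i = j).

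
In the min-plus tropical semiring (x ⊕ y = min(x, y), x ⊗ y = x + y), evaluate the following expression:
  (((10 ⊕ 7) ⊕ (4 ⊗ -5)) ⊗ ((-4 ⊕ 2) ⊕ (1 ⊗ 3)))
(((10 ⊕ 7) ⊕ (4 ⊗ -5)) ⊗ ((-4 ⊕ 2) ⊕ (1 ⊗ 3))) = -5

Expand innermost to outermost. Recall ⊕ takes the minimum of its arguments and ⊗ takes their sum. Working out the expression (((10 ⊕ 7) ⊕ (4 ⊗ -5)) ⊗ ((-4 ⊕ 2) ⊕ (1 ⊗ 3))) gives -5.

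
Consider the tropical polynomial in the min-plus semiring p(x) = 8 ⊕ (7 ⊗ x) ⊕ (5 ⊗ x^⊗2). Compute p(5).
p(5) = 8

A tropical monomial a ⊗ x^⊗i evaluates to a + i · x. Evaluating each term at x = 5:
  Term 0 contributes 8 + 0 · 5 = 8
  Term 1 contributes 7 + 1 · 5 = 12
  Term 2 contributes 5 + 2 · 5 = 15
p(5) = ⊕ of these = min[8, 12, 15] = 8.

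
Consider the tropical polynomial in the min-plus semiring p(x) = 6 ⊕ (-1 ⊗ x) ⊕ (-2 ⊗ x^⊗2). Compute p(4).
p(4) = 3

A tropical monomial a ⊗ x^⊗i evaluates to a + i · x. Evaluating each term at x = 4:
  Term 0 contributes 6 + 0 · 4 = 6
  Term 1 contributes -1 + 1 · 4 = 3
  Term 2 contributes -2 + 2 · 4 = 6
p(4) = ⊕ of these = min[6, 3, 6] = 3.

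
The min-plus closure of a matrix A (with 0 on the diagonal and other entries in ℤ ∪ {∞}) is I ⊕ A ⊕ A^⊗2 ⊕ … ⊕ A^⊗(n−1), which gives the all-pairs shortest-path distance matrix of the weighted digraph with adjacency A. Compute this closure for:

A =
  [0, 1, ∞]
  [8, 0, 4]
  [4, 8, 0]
Closure =
  [0, 1, 5]
  [8, 0, 4]
  [4, 5, 0]

This is the Floyd-Warshall all-pairs shortest-path computation. For each intermediate vertex k = 0, 1, …, 2, update dist[i][j] ← min(dist[i][j], dist[i][k] + dist[k][j]). The final matrix gives, for each (i, j), the minimum total weight of any directed path from i to j (possibly empty when i = j).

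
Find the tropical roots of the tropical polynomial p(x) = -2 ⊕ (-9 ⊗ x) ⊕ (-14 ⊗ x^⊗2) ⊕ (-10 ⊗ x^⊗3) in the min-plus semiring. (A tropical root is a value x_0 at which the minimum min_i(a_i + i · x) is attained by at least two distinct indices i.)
Roots: {-4, 5, 7}

Each tropical root is a break point of the lower envelope of the lines y = a_i + i · x (there are 4 lines, with slopes 0, 1, ..., 3). Only the lines that attain the minimum somewhere contribute to roots; other lines are dominated. Here the surviving (envelope) indices are i = 3, i = 2, i = 1, i = 0.
Intersections between consecutive envelope lines give the roots: for adjacent envelope indices i < j the intersection is x = (a_i − a_j) / (j − i). Reading off the sorted break points: {-4, 5, 7}.
Verification: at each break x_0, at least two indices attain the minimum of min_i(a_i + i · x_0).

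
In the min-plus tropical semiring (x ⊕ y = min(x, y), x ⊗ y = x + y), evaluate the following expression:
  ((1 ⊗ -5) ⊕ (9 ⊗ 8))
((1 ⊗ -5) ⊕ (9 ⊗ 8)) = -4

Expand innermost to outermost. Recall ⊕ takes the minimum of its arguments and ⊗ takes their sum. Working out the expression ((1 ⊗ -5) ⊕ (9 ⊗ 8)) gives -4.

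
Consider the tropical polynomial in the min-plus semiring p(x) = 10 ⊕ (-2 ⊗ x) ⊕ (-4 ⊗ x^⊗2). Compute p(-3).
p(-3) = -10

A tropical monomial a ⊗ x^⊗i evaluates to a + i · x. Evaluating each term at x = -3:
  Term 0 contributes 10 + 0 · -3 = 10
  Term 1 contributes -2 + 1 · -3 = -5
  Term 2 contributes -4 + 2 · -3 = -10
p(-3) = ⊕ of these = min[10, -5, -10] = -10.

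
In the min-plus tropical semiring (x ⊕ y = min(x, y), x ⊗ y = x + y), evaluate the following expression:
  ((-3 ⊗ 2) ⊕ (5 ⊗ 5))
((-3 ⊗ 2) ⊕ (5 ⊗ 5)) = -1

Expand innermost to outermost. Recall ⊕ takes the minimum of its arguments and ⊗ takes their sum. Working out the expression ((-3 ⊗ 2) ⊕ (5 ⊗ 5)) gives -1.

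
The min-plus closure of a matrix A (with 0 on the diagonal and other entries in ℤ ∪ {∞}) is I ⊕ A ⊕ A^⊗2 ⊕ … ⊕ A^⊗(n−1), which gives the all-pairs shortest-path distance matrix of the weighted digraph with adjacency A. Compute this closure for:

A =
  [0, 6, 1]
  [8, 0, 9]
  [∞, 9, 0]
Closure =
  [0, 6, 1]
  [8, 0, 9]
  [17, 9, 0]

This is the Floyd-Warshall all-pairs shortest-path computation. For each intermediate vertex k = 0, 1, …, 2, update dist[i][j] ← min(dist[i][j], dist[i][k] + dist[k][j]). The final matrix gives, for each (i, j), the minimum total weight of any directed path from i to j (possibly empty when i = j).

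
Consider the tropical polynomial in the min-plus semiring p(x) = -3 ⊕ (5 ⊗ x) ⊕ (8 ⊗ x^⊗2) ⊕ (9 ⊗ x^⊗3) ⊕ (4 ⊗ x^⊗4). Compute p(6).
p(6) = -3

A tropical monomial a ⊗ x^⊗i evaluates to a + i · x. Evaluating each term at x = 6:
  Term 0 contributes -3 + 0 · 6 = -3
  Term 1 contributes 5 + 1 · 6 = 11
  Term 2 contributes 8 + 2 · 6 = 20
  Term 3 contributes 9 + 3 · 6 = 27
  Term 4 contributes 4 + 4 · 6 = 28
p(6) = ⊕ of these = min[-3, 11, 20, 27, 28] = -3.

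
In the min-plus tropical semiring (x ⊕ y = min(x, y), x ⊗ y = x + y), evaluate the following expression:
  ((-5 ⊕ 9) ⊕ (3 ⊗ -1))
((-5 ⊕ 9) ⊕ (3 ⊗ -1)) = -5

Expand innermost to outermost. Recall ⊕ takes the minimum of its arguments and ⊗ takes their sum. Working out the expression ((-5 ⊕ 9) ⊕ (3 ⊗ -1)) gives -5.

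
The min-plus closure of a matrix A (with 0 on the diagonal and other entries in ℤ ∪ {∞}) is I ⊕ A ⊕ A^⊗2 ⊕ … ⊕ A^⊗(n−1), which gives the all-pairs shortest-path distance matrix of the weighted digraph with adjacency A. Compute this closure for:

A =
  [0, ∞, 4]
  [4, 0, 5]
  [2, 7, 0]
Closure =
  [0, 11, 4]
  [4, 0, 5]
  [2, 7, 0]

This is the Floyd-Warshall all-pairs shortest-path computation. For each intermediate vertex k = 0, 1, …, 2, update dist[i][j] ← min(dist[i][j], dist[i][k] + dist[k][j]). The final matrix gives, for each (i, j), the minimum total weight of any directed path from i to j (possibly empty when i = j).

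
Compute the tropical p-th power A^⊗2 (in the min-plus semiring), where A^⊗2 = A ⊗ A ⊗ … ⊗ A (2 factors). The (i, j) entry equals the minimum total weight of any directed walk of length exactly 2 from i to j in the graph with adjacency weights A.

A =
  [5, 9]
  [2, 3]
A^⊗2 =
  [10, 12]
  [5, 6]

Each entry (A^⊗2)_ij equals the minimum over all length-2 walks i = v_0 → v_1 → … → v_2 = j of Σ_t A[v_t][v_{t+1}]. For example, for (i, j) = (0, 1) we minimise over 2 possible intermediate vertex sequences; the minimum is 12, attained along the walk 0 → 1 → 1.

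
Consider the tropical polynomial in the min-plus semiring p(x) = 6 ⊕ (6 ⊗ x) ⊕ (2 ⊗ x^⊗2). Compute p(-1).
p(-1) = 0

A tropical monomial a ⊗ x^⊗i evaluates to a + i · x. Evaluating each term at x = -1:
  Term 0 contributes 6 + 0 · -1 = 6
  Term 1 contributes 6 + 1 · -1 = 5
  Term 2 contributes 2 + 2 · -1 = 0
p(-1) = ⊕ of these = min[6, 5, 0] = 0.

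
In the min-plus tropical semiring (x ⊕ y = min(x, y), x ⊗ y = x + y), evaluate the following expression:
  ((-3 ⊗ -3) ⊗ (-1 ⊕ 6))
((-3 ⊗ -3) ⊗ (-1 ⊕ 6)) = -7

Expand innermost to outermost. Recall ⊕ takes the minimum of its arguments and ⊗ takes their sum. Working out the expression ((-3 ⊗ -3) ⊗ (-1 ⊕ 6)) gives -7.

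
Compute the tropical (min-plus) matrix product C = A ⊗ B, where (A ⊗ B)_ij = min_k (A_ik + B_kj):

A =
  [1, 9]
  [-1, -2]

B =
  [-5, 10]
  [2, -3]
A ⊗ B =
  [-4, 6]
  [-6, -5]

Apply the min-plus product entry-by-entry:
  C[0][0] = min over k of (A[0][0] + B[0][0] = 1 + -5 = -4, A[0][1] + B[1][0] = 9 + 2 = 11) = -4 (attained at k = 0)
  C[0][1] = min over k of (A[0][0] + B[0][1] = 1 + 10 = 11, A[0][1] + B[1][1] = 9 + -3 = 6) = 6 (attained at k = 1)
  C[1][0] = min over k of (A[1][0] + B[0][0] = -1 + -5 = -6, A[1][1] + B[1][0] = -2 + 2 = 0) = -6 (attained at k = 0)
  C[1][1] = min over k of (A[1][0] + B[0][1] = -1 + 10 = 9, A[1][1] + B[1][1] = -2 + -3 = -5) = -5 (attained at k = 1)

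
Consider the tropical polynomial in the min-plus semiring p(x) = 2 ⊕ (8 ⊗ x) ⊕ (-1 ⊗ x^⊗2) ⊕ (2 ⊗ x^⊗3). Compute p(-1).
p(-1) = -3

A tropical monomial a ⊗ x^⊗i evaluates to a + i · x. Evaluating each term at x = -1:
  Term 0 contributes 2 + 0 · -1 = 2
  Term 1 contributes 8 + 1 · -1 = 7
  Term 2 contributes -1 + 2 · -1 = -3
  Term 3 contributes 2 + 3 · -1 = -1
p(-1) = ⊕ of these = min[2, 7, -3, -1] = -3.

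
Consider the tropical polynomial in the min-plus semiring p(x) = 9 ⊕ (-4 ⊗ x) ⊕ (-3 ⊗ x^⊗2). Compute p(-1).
p(-1) = -5

A tropical monomial a ⊗ x^⊗i evaluates to a + i · x. Evaluating each term at x = -1:
  Term 0 contributes 9 + 0 · -1 = 9
  Term 1 contributes -4 + 1 · -1 = -5
  Term 2 contributes -3 + 2 · -1 = -5
p(-1) = ⊕ of these = min[9, -5, -5] = -5.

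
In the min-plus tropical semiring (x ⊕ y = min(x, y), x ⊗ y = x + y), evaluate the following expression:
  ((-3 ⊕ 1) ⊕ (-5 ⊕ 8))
((-3 ⊕ 1) ⊕ (-5 ⊕ 8)) = -5

Expand innermost to outermost. Recall ⊕ takes the minimum of its arguments and ⊗ takes their sum. Working out the expression ((-3 ⊕ 1) ⊕ (-5 ⊕ 8)) gives -5.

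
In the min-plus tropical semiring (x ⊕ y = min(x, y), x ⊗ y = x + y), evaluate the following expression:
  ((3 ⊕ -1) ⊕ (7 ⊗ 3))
((3 ⊕ -1) ⊕ (7 ⊗ 3)) = -1

Expand innermost to outermost. Recall ⊕ takes the minimum of its arguments and ⊗ takes their sum. Working out the expression ((3 ⊕ -1) ⊕ (7 ⊗ 3)) gives -1.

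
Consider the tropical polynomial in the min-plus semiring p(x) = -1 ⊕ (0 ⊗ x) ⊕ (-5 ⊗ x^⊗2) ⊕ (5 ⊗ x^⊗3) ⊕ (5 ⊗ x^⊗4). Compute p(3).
p(3) = -1

A tropical monomial a ⊗ x^⊗i evaluates to a + i · x. Evaluating each term at x = 3:
  Term 0 contributes -1 + 0 · 3 = -1
  Term 1 contributes 0 + 1 · 3 = 3
  Term 2 contributes -5 + 2 · 3 = 1
  Term 3 contributes 5 + 3 · 3 = 14
  Term 4 contributes 5 + 4 · 3 = 17
p(3) = ⊕ of these = min[-1, 3, 1, 14, 17] = -1.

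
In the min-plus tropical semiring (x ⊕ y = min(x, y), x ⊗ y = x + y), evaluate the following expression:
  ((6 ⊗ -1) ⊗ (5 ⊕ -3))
((6 ⊗ -1) ⊗ (5 ⊕ -3)) = 2

Expand innermost to outermost. Recall ⊕ takes the minimum of its arguments and ⊗ takes their sum. Working out the expression ((6 ⊗ -1) ⊗ (5 ⊕ -3)) gives 2.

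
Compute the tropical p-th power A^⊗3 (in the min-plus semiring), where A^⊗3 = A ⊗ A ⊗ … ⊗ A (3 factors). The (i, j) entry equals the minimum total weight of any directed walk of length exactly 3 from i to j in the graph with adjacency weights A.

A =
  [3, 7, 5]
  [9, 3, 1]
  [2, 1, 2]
A^⊗3 =
  [9, 8, 7]
  [5, 4, 3]
  [4, 3, 4]

Each entry (A^⊗3)_ij equals the minimum over all length-3 walks i = v_0 → v_1 → … → v_3 = j of Σ_t A[v_t][v_{t+1}]. For example, for (i, j) = (0, 2) we minimise over 9 possible intermediate vertex sequences; the minimum is 7, attained along the walk 0 → 2 → 1 → 2.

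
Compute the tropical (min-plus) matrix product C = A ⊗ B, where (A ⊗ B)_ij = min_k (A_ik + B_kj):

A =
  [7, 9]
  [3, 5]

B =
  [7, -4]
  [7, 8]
A ⊗ B =
  [14, 3]
  [10, -1]

Apply the min-plus product entry-by-entry:
  C[0][0] = min over k of (A[0][0] + B[0][0] = 7 + 7 = 14, A[0][1] + B[1][0] = 9 + 7 = 16) = 14 (attained at k = 0)
  C[0][1] = min over k of (A[0][0] + B[0][1] = 7 + -4 = 3, A[0][1] + B[1][1] = 9 + 8 = 17) = 3 (attained at k = 0)
  C[1][0] = min over k of (A[1][0] + B[0][0] = 3 + 7 = 10, A[1][1] + B[1][0] = 5 + 7 = 12) = 10 (attained at k = 0)
  C[1][1] = min over k of (A[1][0] + B[0][1] = 3 + -4 = -1, A[1][1] + B[1][1] = 5 + 8 = 13) = -1 (attained at k = 0)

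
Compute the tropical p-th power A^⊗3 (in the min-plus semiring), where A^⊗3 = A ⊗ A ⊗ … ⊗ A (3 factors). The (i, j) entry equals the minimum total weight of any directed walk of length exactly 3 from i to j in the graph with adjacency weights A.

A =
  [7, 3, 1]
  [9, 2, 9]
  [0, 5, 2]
A^⊗3 =
  [3, 4, 2]
  [10, 6, 10]
  [1, 5, 3]

Each entry (A^⊗3)_ij equals the minimum over all length-3 walks i = v_0 → v_1 → … → v_3 = j of Σ_t A[v_t][v_{t+1}]. For example, for (i, j) = (0, 2) we minimise over 9 possible intermediate vertex sequences; the minimum is 2, attained along the walk 0 → 2 → 0 → 2.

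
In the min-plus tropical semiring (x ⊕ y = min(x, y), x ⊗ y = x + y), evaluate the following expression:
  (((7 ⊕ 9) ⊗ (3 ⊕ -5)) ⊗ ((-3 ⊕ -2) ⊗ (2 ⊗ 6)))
(((7 ⊕ 9) ⊗ (3 ⊕ -5)) ⊗ ((-3 ⊕ -2) ⊗ (2 ⊗ 6))) = 7

Expand innermost to outermost. Recall ⊕ takes the minimum of its arguments and ⊗ takes their sum. Working out the expression (((7 ⊕ 9) ⊗ (3 ⊕ -5)) ⊗ ((-3 ⊕ -2) ⊗ (2 ⊗ 6))) gives 7.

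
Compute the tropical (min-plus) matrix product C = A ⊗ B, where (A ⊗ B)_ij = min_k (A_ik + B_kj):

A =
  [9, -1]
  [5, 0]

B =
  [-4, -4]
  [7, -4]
A ⊗ B =
  [5, -5]
  [1, -4]

Apply the min-plus product entry-by-entry:
  C[0][0] = min over k of (A[0][0] + B[0][0] = 9 + -4 = 5, A[0][1] + B[1][0] = -1 + 7 = 6) = 5 (attained at k = 0)
  C[0][1] = min over k of (A[0][0] + B[0][1] = 9 + -4 = 5, A[0][1] + B[1][1] = -1 + -4 = -5) = -5 (attained at k = 1)
  C[1][0] = min over k of (A[1][0] + B[0][0] = 5 + -4 = 1, A[1][1] + B[1][0] = 0 + 7 = 7) = 1 (attained at k = 0)
  C[1][1] = min over k of (A[1][0] + B[0][1] = 5 + -4 = 1, A[1][1] + B[1][1] = 0 + -4 = -4) = -4 (attained at k = 1)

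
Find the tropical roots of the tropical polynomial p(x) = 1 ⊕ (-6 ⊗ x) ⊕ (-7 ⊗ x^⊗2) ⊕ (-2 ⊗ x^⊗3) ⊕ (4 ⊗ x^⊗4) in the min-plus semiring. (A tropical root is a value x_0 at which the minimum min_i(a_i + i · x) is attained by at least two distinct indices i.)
Roots: {-6, -5, 1, 7}

Each tropical root is a break point of the lower envelope of the lines y = a_i + i · x (there are 5 lines, with slopes 0, 1, ..., 4). Only the lines that attain the minimum somewhere contribute to roots; other lines are dominated. Here the surviving (envelope) indices are i = 4, i = 3, i = 2, i = 1, i = 0.
Intersections between consecutive envelope lines give the roots: for adjacent envelope indices i < j the intersection is x = (a_i − a_j) / (j − i). Reading off the sorted break points: {-6, -5, 1, 7}.
Verification: at each break x_0, at least two indices attain the minimum of min_i(a_i + i · x_0).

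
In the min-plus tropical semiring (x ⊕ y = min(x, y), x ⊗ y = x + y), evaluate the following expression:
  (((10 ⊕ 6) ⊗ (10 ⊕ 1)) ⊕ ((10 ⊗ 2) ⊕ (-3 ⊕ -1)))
(((10 ⊕ 6) ⊗ (10 ⊕ 1)) ⊕ ((10 ⊗ 2) ⊕ (-3 ⊕ -1))) = -3

Expand innermost to outermost. Recall ⊕ takes the minimum of its arguments and ⊗ takes their sum. Working out the expression (((10 ⊕ 6) ⊗ (10 ⊕ 1)) ⊕ ((10 ⊗ 2) ⊕ (-3 ⊕ -1))) gives -3.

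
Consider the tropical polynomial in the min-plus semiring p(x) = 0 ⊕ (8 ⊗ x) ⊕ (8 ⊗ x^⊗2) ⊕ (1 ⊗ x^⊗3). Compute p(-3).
p(-3) = -8

A tropical monomial a ⊗ x^⊗i evaluates to a + i · x. Evaluating each term at x = -3:
  Term 0 contributes 0 + 0 · -3 = 0
  Term 1 contributes 8 + 1 · -3 = 5
  Term 2 contributes 8 + 2 · -3 = 2
  Term 3 contributes 1 + 3 · -3 = -8
p(-3) = ⊕ of these = min[0, 5, 2, -8] = -8.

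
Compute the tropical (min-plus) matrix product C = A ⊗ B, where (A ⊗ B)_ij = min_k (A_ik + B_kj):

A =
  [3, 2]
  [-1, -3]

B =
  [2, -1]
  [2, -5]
A ⊗ B =
  [4, -3]
  [-1, -8]

Apply the min-plus product entry-by-entry:
  C[0][0] = min over k of (A[0][0] + B[0][0] = 3 + 2 = 5, A[0][1] + B[1][0] = 2 + 2 = 4) = 4 (attained at k = 1)
  C[0][1] = min over k of (A[0][0] + B[0][1] = 3 + -1 = 2, A[0][1] + B[1][1] = 2 + -5 = -3) = -3 (attained at k = 1)
  C[1][0] = min over k of (A[1][0] + B[0][0] = -1 + 2 = 1, A[1][1] + B[1][0] = -3 + 2 = -1) = -1 (attained at k = 1)
  C[1][1] = min over k of (A[1][0] + B[0][1] = -1 + -1 = -2, A[1][1] + B[1][1] = -3 + -5 = -8) = -8 (attained at k = 1)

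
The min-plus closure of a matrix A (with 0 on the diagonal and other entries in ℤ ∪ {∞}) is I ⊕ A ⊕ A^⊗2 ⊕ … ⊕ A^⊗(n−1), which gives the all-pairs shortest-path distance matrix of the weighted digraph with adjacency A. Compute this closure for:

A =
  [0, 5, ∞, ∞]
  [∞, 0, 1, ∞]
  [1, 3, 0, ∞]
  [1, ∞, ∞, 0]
Closure =
  [0, 5, 6, ∞]
  [2, 0, 1, ∞]
  [1, 3, 0, ∞]
  [1, 6, 7, 0]

This is the Floyd-Warshall all-pairs shortest-path computation. For each intermediate vertex k = 0, 1, …, 3, update dist[i][j] ← min(dist[i][j], dist[i][k] + dist[k][j]). The final matrix gives, for each (i, j), the minimum total weight of any directed path from i to j (possibly empty when i = j).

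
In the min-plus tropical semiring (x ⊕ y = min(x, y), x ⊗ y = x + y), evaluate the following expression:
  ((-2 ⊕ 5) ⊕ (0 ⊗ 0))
((-2 ⊕ 5) ⊕ (0 ⊗ 0)) = -2

Expand innermost to outermost. Recall ⊕ takes the minimum of its arguments and ⊗ takes their sum. Working out the expression ((-2 ⊕ 5) ⊕ (0 ⊗ 0)) gives -2.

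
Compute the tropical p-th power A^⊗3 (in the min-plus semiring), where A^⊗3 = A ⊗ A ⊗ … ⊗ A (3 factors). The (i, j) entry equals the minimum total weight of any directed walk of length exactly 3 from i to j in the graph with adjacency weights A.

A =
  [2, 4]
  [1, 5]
A^⊗3 =
  [6, 8]
  [5, 7]

Each entry (A^⊗3)_ij equals the minimum over all length-3 walks i = v_0 → v_1 → … → v_3 = j of Σ_t A[v_t][v_{t+1}]. For example, for (i, j) = (0, 1) we minimise over 4 possible intermediate vertex sequences; the minimum is 8, attained along the walk 0 → 0 → 0 → 1.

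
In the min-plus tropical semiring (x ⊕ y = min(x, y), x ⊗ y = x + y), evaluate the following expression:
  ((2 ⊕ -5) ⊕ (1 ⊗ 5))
((2 ⊕ -5) ⊕ (1 ⊗ 5)) = -5

Expand innermost to outermost. Recall ⊕ takes the minimum of its arguments and ⊗ takes their sum. Working out the expression ((2 ⊕ -5) ⊕ (1 ⊗ 5)) gives -5.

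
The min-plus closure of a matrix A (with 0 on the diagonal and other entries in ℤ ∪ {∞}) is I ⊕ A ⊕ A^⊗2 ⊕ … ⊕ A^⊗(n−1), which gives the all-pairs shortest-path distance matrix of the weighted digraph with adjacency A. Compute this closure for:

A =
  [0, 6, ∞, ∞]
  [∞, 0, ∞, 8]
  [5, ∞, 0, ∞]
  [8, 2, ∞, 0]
Closure =
  [0, 6, ∞, 14]
  [16, 0, ∞, 8]
  [5, 11, 0, 19]
  [8, 2, ∞, 0]

This is the Floyd-Warshall all-pairs shortest-path computation. For each intermediate vertex k = 0, 1, …, 3, update dist[i][j] ← min(dist[i][j], dist[i][k] + dist[k][j]). The final matrix gives, for each (i, j), the minimum total weight of any directed path from i to j (possibly empty when i = j).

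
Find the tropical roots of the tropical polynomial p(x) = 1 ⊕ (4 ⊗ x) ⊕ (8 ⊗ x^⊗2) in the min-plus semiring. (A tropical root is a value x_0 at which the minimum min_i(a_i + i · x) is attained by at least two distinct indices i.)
Roots: {-4, -3}

Each tropical root is a break point of the lower envelope of the lines y = a_i + i · x (there are 3 lines, with slopes 0, 1, ..., 2). Only the lines that attain the minimum somewhere contribute to roots; other lines are dominated. Here the surviving (envelope) indices are i = 2, i = 1, i = 0.
Intersections between consecutive envelope lines give the roots: for adjacent envelope indices i < j the intersection is x = (a_i − a_j) / (j − i). Reading off the sorted break points: {-4, -3}.
Verification: at each break x_0, at least two indices attain the minimum of min_i(a_i + i · x_0).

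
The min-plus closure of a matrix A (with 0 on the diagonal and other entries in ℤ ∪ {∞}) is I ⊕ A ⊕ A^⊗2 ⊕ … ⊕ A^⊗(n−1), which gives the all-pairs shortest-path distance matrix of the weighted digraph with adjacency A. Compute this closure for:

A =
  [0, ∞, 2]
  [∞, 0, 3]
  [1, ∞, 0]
Closure =
  [0, ∞, 2]
  [4, 0, 3]
  [1, ∞, 0]

This is the Floyd-Warshall all-pairs shortest-path computation. For each intermediate vertex k = 0, 1, …, 2, update dist[i][j] ← min(dist[i][j], dist[i][k] + dist[k][j]). The final matrix gives, for each (i, j), the minimum total weight of any directed path from i to j (possibly empty when i = j).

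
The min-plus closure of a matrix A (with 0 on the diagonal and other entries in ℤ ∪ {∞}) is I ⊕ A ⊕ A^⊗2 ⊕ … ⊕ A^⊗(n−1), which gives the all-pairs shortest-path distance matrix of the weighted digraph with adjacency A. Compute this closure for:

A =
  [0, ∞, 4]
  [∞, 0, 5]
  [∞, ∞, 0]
Closure =
  [0, ∞, 4]
  [∞, 0, 5]
  [∞, ∞, 0]

This is the Floyd-Warshall all-pairs shortest-path computation. For each intermediate vertex k = 0, 1, …, 2, update dist[i][j] ← min(dist[i][j], dist[i][k] + dist[k][j]). The final matrix gives, for each (i, j), the minimum total weight of any directed path from i to j (possibly empty when i = j).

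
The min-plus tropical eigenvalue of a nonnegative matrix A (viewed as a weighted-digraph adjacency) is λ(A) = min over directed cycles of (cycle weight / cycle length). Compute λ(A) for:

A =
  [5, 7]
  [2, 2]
λ(A) = 2

Enumerate directed cycles and compute their means (weight / length). Sample:
  cycle 0 → 0: weight = 5, length = 1, mean = 5/1 ≈ 5.000
  cycle 1 → 1: weight = 2, length = 1, mean = 2/1 ≈ 2.000
  cycle 0 → 1 → 0: weight = 9, length = 2, mean = 9/2 ≈ 4.500
  cycle 1 → 0 → 1: weight = 9, length = 2, mean = 9/2 ≈ 4.500
Minimum mean = 2.000, attained e.g. along the cycle 1 → 1 with weight 2 and length 1. So λ(A) = 2/1 = 2.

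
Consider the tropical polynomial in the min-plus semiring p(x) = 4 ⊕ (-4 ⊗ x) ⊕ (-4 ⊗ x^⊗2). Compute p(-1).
p(-1) = -6

A tropical monomial a ⊗ x^⊗i evaluates to a + i · x. Evaluating each term at x = -1:
  Term 0 contributes 4 + 0 · -1 = 4
  Term 1 contributes -4 + 1 · -1 = -5
  Term 2 contributes -4 + 2 · -1 = -6
p(-1) = ⊕ of these = min[4, -5, -6] = -6.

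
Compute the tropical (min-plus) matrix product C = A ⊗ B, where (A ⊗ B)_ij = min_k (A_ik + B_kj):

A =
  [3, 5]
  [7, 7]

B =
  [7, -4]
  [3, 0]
A ⊗ B =
  [8, -1]
  [10, 3]

Apply the min-plus product entry-by-entry:
  C[0][0] = min over k of (A[0][0] + B[0][0] = 3 + 7 = 10, A[0][1] + B[1][0] = 5 + 3 = 8) = 8 (attained at k = 1)
  C[0][1] = min over k of (A[0][0] + B[0][1] = 3 + -4 = -1, A[0][1] + B[1][1] = 5 + 0 = 5) = -1 (attained at k = 0)
  C[1][0] = min over k of (A[1][0] + B[0][0] = 7 + 7 = 14, A[1][1] + B[1][0] = 7 + 3 = 10) = 10 (attained at k = 1)
  C[1][1] = min over k of (A[1][0] + B[0][1] = 7 + -4 = 3, A[1][1] + B[1][1] = 7 + 0 = 7) = 3 (attained at k = 0)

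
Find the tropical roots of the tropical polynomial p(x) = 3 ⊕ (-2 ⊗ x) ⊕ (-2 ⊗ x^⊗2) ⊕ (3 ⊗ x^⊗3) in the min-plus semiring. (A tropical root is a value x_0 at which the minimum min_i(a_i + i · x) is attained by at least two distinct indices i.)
Roots: {-5, 0, 5}

Each tropical root is a break point of the lower envelope of the lines y = a_i + i · x (there are 4 lines, with slopes 0, 1, ..., 3). Only the lines that attain the minimum somewhere contribute to roots; other lines are dominated. Here the surviving (envelope) indices are i = 3, i = 2, i = 1, i = 0.
Intersections between consecutive envelope lines give the roots: for adjacent envelope indices i < j the intersection is x = (a_i − a_j) / (j − i). Reading off the sorted break points: {-5, 0, 5}.
Verification: at each break x_0, at least two indices attain the minimum of min_i(a_i + i · x_0).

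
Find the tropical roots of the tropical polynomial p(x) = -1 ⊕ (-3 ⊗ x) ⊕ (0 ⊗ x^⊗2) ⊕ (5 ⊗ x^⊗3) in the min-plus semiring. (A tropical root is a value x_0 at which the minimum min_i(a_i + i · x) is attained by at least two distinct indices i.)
Roots: {-5, -3, 2}

Each tropical root is a break point of the lower envelope of the lines y = a_i + i · x (there are 4 lines, with slopes 0, 1, ..., 3). Only the lines that attain the minimum somewhere contribute to roots; other lines are dominated. Here the surviving (envelope) indices are i = 3, i = 2, i = 1, i = 0.
Intersections between consecutive envelope lines give the roots: for adjacent envelope indices i < j the intersection is x = (a_i − a_j) / (j − i). Reading off the sorted break points: {-5, -3, 2}.
Verification: at each break x_0, at least two indices attain the minimum of min_i(a_i + i · x_0).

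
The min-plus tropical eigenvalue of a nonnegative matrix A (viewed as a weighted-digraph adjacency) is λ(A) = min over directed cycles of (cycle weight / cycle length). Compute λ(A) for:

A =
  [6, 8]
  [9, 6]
λ(A) = 6

Enumerate directed cycles and compute their means (weight / length). Sample:
  cycle 0 → 0: weight = 6, length = 1, mean = 6/1 ≈ 6.000
  cycle 1 → 1: weight = 6, length = 1, mean = 6/1 ≈ 6.000
  cycle 0 → 1 → 0: weight = 17, length = 2, mean = 17/2 ≈ 8.500
  cycle 1 → 0 → 1: weight = 17, length = 2, mean = 17/2 ≈ 8.500
Minimum mean = 6.000, attained e.g. along the cycle 0 → 0 with weight 6 and length 1. So λ(A) = 6/1 = 6.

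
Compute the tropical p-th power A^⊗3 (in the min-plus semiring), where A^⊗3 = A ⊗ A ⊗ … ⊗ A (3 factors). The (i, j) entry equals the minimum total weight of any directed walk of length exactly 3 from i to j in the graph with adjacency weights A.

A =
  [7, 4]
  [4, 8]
A^⊗3 =
  [15, 12]
  [12, 15]

Each entry (A^⊗3)_ij equals the minimum over all length-3 walks i = v_0 → v_1 → … → v_3 = j of Σ_t A[v_t][v_{t+1}]. For example, for (i, j) = (0, 1) we minimise over 4 possible intermediate vertex sequences; the minimum is 12, attained along the walk 0 → 1 → 0 → 1.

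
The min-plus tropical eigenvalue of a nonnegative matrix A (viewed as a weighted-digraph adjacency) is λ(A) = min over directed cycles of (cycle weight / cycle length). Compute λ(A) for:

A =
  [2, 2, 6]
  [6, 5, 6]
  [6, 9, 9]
λ(A) = 2

Enumerate directed cycles and compute their means (weight / length). Sample:
  cycle 0 → 0: weight = 2, length = 1, mean = 2/1 ≈ 2.000
  cycle 1 → 1: weight = 5, length = 1, mean = 5/1 ≈ 5.000
  cycle 2 → 2: weight = 9, length = 1, mean = 9/1 ≈ 9.000
  cycle 0 → 1 → 0: weight = 8, length = 2, mean = 8/2 ≈ 4.000
  cycle 0 → 2 → 0: weight = 12, length = 2, mean = 12/2 ≈ 6.000
  cycle 1 → 0 → 1: weight = 8, length = 2, mean = 8/2 ≈ 4.000
Minimum mean = 2.000, attained e.g. along the cycle 0 → 0 with weight 2 and length 1. So λ(A) = 2/1 = 2.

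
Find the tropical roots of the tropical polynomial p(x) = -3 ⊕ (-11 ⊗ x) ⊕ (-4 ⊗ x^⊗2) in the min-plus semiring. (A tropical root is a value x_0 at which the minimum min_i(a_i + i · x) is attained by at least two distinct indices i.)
Roots: {-7, 8}

Each tropical root is a break point of the lower envelope of the lines y = a_i + i · x (there are 3 lines, with slopes 0, 1, ..., 2). Only the lines that attain the minimum somewhere contribute to roots; other lines are dominated. Here the surviving (envelope) indices are i = 2, i = 1, i = 0.
Intersections between consecutive envelope lines give the roots: for adjacent envelope indices i < j the intersection is x = (a_i − a_j) / (j − i). Reading off the sorted break points: {-7, 8}.
Verification: at each break x_0, at least two indices attain the minimum of min_i(a_i + i · x_0).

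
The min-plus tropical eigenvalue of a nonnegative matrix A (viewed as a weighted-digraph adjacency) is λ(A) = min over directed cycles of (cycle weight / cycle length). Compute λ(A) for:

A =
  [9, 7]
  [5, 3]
λ(A) = 3

Enumerate directed cycles and compute their means (weight / length). Sample:
  cycle 0 → 0: weight = 9, length = 1, mean = 9/1 ≈ 9.000
  cycle 1 → 1: weight = 3, length = 1, mean = 3/1 ≈ 3.000
  cycle 0 → 1 → 0: weight = 12, length = 2, mean = 12/2 ≈ 6.000
  cycle 1 → 0 → 1: weight = 12, length = 2, mean = 12/2 ≈ 6.000
Minimum mean = 3.000, attained e.g. along the cycle 1 → 1 with weight 3 and length 1. So λ(A) = 3/1 = 3.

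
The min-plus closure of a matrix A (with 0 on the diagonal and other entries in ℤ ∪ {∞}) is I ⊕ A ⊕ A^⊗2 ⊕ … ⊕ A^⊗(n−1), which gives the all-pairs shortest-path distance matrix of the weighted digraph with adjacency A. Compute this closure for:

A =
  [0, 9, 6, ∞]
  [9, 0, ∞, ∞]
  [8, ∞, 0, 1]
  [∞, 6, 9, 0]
Closure =
  [0, 9, 6, 7]
  [9, 0, 15, 16]
  [8, 7, 0, 1]
  [15, 6, 9, 0]

This is the Floyd-Warshall all-pairs shortest-path computation. For each intermediate vertex k = 0, 1, …, 3, update dist[i][j] ← min(dist[i][j], dist[i][k] + dist[k][j]). The final matrix gives, for each (i, j), the minimum total weight of any directed path from i to j (possibly empty when i = j).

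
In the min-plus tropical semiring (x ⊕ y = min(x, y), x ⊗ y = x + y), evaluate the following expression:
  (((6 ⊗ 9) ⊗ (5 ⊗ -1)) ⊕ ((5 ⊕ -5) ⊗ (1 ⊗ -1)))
(((6 ⊗ 9) ⊗ (5 ⊗ -1)) ⊕ ((5 ⊕ -5) ⊗ (1 ⊗ -1))) = -5

Expand innermost to outermost. Recall ⊕ takes the minimum of its arguments and ⊗ takes their sum. Working out the expression (((6 ⊗ 9) ⊗ (5 ⊗ -1)) ⊕ ((5 ⊕ -5) ⊗ (1 ⊗ -1))) gives -5.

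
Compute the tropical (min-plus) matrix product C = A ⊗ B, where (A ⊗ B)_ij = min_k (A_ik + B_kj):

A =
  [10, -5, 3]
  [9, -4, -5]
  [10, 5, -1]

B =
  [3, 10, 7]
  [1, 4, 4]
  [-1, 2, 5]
A ⊗ B =
  [-4, -1, -1]
  [-6, -3, 0]
  [-2, 1, 4]

Apply the min-plus product entry-by-entry:
  C[0][0] = min over k of (A[0][0] + B[0][0] = 10 + 3 = 13, A[0][1] + B[1][0] = -5 + 1 = -4, A[0][2] + B[2][0] = 3 + -1 = 2) = -4 (attained at k = 1)
  C[0][1] = min over k of (A[0][0] + B[0][1] = 10 + 10 = 20, A[0][1] + B[1][1] = -5 + 4 = -1, A[0][2] + B[2][1] = 3 + 2 = 5) = -1 (attained at k = 1)
  C[0][2] = min over k of (A[0][0] + B[0][2] = 10 + 7 = 17, A[0][1] + B[1][2] = -5 + 4 = -1, A[0][2] + B[2][2] = 3 + 5 = 8) = -1 (attained at k = 1)
  C[1][0] = min over k of (A[1][0] + B[0][0] = 9 + 3 = 12, A[1][1] + B[1][0] = -4 + 1 = -3, A[1][2] + B[2][0] = -5 + -1 = -6) = -6 (attained at k = 2)
  C[1][1] = min over k of (A[1][0] + B[0][1] = 9 + 10 = 19, A[1][1] + B[1][1] = -4 + 4 = 0, A[1][2] + B[2][1] = -5 + 2 = -3) = -3 (attained at k = 2)
  C[1][2] = min over k of (A[1][0] + B[0][2] = 9 + 7 = 16, A[1][1] + B[1][2] = -4 + 4 = 0, A[1][2] + B[2][2] = -5 + 5 = 0) = 0 (attained at k = 1)
  C[2][0] = min over k of (A[2][0] + B[0][0] = 10 + 3 = 13, A[2][1] + B[1][0] = 5 + 1 = 6, A[2][2] + B[2][0] = -1 + -1 = -2) = -2 (attained at k = 2)
  C[2][1] = min over k of (A[2][0] + B[0][1] = 10 + 10 = 20, A[2][1] + B[1][1] = 5 + 4 = 9, A[2][2] + B[2][1] = -1 + 2 = 1) = 1 (attained at k = 2)
  C[2][2] = min over k of (A[2][0] + B[0][2] = 10 + 7 = 17, A[2][1] + B[1][2] = 5 + 4 = 9, A[2][2] + B[2][2] = -1 + 5 = 4) = 4 (attained at k = 2)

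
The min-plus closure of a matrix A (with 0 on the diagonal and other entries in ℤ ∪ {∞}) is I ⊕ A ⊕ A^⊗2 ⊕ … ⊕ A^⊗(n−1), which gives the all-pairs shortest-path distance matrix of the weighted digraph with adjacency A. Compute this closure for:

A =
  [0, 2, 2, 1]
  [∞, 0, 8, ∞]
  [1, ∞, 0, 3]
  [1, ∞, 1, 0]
Closure =
  [0, 2, 2, 1]
  [9, 0, 8, 10]
  [1, 3, 0, 2]
  [1, 3, 1, 0]

This is the Floyd-Warshall all-pairs shortest-path computation. For each intermediate vertex k = 0, 1, …, 3, update dist[i][j] ← min(dist[i][j], dist[i][k] + dist[k][j]). The final matrix gives, for each (i, j), the minimum total weight of any directed path from i to j (possibly empty when i = j).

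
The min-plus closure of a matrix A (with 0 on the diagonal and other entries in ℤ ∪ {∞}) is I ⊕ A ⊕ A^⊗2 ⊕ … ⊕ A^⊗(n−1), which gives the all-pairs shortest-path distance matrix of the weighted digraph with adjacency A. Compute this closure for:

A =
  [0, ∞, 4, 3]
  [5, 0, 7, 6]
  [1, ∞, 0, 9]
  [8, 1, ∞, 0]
Closure =
  [0, 4, 4, 3]
  [5, 0, 7, 6]
  [1, 5, 0, 4]
  [6, 1, 8, 0]

This is the Floyd-Warshall all-pairs shortest-path computation. For each intermediate vertex k = 0, 1, …, 3, update dist[i][j] ← min(dist[i][j], dist[i][k] + dist[k][j]). The final matrix gives, for each (i, j), the minimum total weight of any directed path from i to j (possibly empty when i = j).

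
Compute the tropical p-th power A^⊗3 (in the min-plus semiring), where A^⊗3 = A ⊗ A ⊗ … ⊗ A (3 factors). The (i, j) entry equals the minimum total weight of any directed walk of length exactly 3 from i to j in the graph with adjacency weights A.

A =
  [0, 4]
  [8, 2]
A^⊗3 =
  [0, 4]
  [8, 6]

Each entry (A^⊗3)_ij equals the minimum over all length-3 walks i = v_0 → v_1 → … → v_3 = j of Σ_t A[v_t][v_{t+1}]. For example, for (i, j) = (0, 1) we minimise over 4 possible intermediate vertex sequences; the minimum is 4, attained along the walk 0 → 0 → 0 → 1.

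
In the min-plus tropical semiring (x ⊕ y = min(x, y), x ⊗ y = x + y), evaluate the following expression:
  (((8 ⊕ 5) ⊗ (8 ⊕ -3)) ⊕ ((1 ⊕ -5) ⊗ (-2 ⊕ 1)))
(((8 ⊕ 5) ⊗ (8 ⊕ -3)) ⊕ ((1 ⊕ -5) ⊗ (-2 ⊕ 1))) = -7

Expand innermost to outermost. Recall ⊕ takes the minimum of its arguments and ⊗ takes their sum. Working out the expression (((8 ⊕ 5) ⊗ (8 ⊕ -3)) ⊕ ((1 ⊕ -5) ⊗ (-2 ⊕ 1))) gives -7.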